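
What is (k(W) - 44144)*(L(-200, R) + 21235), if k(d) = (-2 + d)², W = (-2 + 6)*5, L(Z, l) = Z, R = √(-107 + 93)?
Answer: -921753700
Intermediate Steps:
R = I*√14 (R = √(-14) = I*√14 ≈ 3.7417*I)
W = 20 (W = 4*5 = 20)
(k(W) - 44144)*(L(-200, R) + 21235) = ((-2 + 20)² - 44144)*(-200 + 21235) = (18² - 44144)*21035 = (324 - 44144)*21035 = -43820*21035 = -921753700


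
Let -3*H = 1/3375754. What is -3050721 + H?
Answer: -30895450855903/10127262 ≈ -3.0507e+6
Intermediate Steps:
H = -1/10127262 (H = -⅓/3375754 = -⅓*1/3375754 = -1/10127262 ≈ -9.8743e-8)
-3050721 + H = -3050721 - 1/10127262 = -30895450855903/10127262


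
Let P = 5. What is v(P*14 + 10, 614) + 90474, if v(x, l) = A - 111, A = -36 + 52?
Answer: 90379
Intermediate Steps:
A = 16
v(x, l) = -95 (v(x, l) = 16 - 111 = -95)
v(P*14 + 10, 614) + 90474 = -95 + 90474 = 90379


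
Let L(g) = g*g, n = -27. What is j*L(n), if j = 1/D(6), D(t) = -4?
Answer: -729/4 ≈ -182.25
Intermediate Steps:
L(g) = g²
j = -¼ (j = 1/(-4) = -¼ ≈ -0.25000)
j*L(n) = -¼*(-27)² = -¼*729 = -729/4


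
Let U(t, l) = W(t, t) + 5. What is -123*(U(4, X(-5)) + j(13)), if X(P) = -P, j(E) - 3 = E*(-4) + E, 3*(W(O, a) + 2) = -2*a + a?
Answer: 4223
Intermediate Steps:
W(O, a) = -2 - a/3 (W(O, a) = -2 + (-2*a + a)/3 = -2 + (-a)/3 = -2 - a/3)
j(E) = 3 - 3*E (j(E) = 3 + (E*(-4) + E) = 3 + (-4*E + E) = 3 - 3*E)
U(t, l) = 3 - t/3 (U(t, l) = (-2 - t/3) + 5 = 3 - t/3)
-123*(U(4, X(-5)) + j(13)) = -123*((3 - 1/3*4) + (3 - 3*13)) = -123*((3 - 4/3) + (3 - 39)) = -123*(5/3 - 36) = -123*(-103/3) = 4223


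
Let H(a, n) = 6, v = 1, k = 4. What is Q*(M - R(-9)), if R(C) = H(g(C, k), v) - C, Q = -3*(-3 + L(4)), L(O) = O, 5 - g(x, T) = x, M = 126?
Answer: -333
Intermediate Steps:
g(x, T) = 5 - x
Q = -3 (Q = -3*(-3 + 4) = -3*1 = -3)
R(C) = 6 - C
Q*(M - R(-9)) = -3*(126 - (6 - 1*(-9))) = -3*(126 - (6 + 9)) = -3*(126 - 1*15) = -3*(126 - 15) = -3*111 = -333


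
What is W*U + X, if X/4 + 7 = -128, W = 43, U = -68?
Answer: -3464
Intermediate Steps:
X = -540 (X = -28 + 4*(-128) = -28 - 512 = -540)
W*U + X = 43*(-68) - 540 = -2924 - 540 = -3464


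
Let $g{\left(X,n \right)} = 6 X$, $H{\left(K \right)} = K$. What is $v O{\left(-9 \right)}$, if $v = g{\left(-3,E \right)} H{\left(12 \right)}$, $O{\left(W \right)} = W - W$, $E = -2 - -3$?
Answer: $0$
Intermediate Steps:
$E = 1$ ($E = -2 + 3 = 1$)
$O{\left(W \right)} = 0$
$v = -216$ ($v = 6 \left(-3\right) 12 = \left(-18\right) 12 = -216$)
$v O{\left(-9 \right)} = \left(-216\right) 0 = 0$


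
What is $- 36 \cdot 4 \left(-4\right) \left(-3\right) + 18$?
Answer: $-1710$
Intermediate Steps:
$- 36 \cdot 4 \left(-4\right) \left(-3\right) + 18 = - 36 \left(\left(-16\right) \left(-3\right)\right) + 18 = \left(-36\right) 48 + 18 = -1728 + 18 = -1710$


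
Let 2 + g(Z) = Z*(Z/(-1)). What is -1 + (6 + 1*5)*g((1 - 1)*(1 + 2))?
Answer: -23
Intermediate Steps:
g(Z) = -2 - Z² (g(Z) = -2 + Z*(Z/(-1)) = -2 + Z*(Z*(-1)) = -2 + Z*(-Z) = -2 - Z²)
-1 + (6 + 1*5)*g((1 - 1)*(1 + 2)) = -1 + (6 + 1*5)*(-2 - ((1 - 1)*(1 + 2))²) = -1 + (6 + 5)*(-2 - (0*3)²) = -1 + 11*(-2 - 1*0²) = -1 + 11*(-2 - 1*0) = -1 + 11*(-2 + 0) = -1 + 11*(-2) = -1 - 22 = -23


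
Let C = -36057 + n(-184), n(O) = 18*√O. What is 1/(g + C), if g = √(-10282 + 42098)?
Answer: 1/(-36057 + 2*√7954 + 36*I*√46) ≈ -2.787e-5 - 1.897e-7*I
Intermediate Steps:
g = 2*√7954 (g = √31816 = 2*√7954 ≈ 178.37)
C = -36057 + 36*I*√46 (C = -36057 + 18*√(-184) = -36057 + 18*(2*I*√46) = -36057 + 36*I*√46 ≈ -36057.0 + 244.16*I)
1/(g + C) = 1/(2*√7954 + (-36057 + 36*I*√46)) = 1/(-36057 + 2*√7954 + 36*I*√46)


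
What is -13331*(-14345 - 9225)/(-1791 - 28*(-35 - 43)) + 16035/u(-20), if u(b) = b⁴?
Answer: 10054774700351/12576000 ≈ 7.9952e+5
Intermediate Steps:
-13331*(-14345 - 9225)/(-1791 - 28*(-35 - 43)) + 16035/u(-20) = -13331*(-14345 - 9225)/(-1791 - 28*(-35 - 43)) + 16035/((-20)⁴) = -13331*(-23570/(-1791 - 28*(-78))) + 16035/160000 = -13331*(-23570/(-1791 + 2184)) + 16035*(1/160000) = -13331/(393*(-1/23570)) + 3207/32000 = -13331/(-393/23570) + 3207/32000 = -13331*(-23570/393) + 3207/32000 = 314211670/393 + 3207/32000 = 10054774700351/12576000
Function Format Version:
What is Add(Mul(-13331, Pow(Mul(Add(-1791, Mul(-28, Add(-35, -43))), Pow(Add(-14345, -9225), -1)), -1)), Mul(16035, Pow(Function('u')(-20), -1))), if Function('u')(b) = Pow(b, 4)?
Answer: Rational(10054774700351, 12576000) ≈ 7.9952e+5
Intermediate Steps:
Add(Mul(-13331, Pow(Mul(Add(-1791, Mul(-28, Add(-35, -43))), Pow(Add(-14345, -9225), -1)), -1)), Mul(16035, Pow(Function('u')(-20), -1))) = Add(Mul(-13331, Pow(Mul(Add(-1791, Mul(-28, Add(-35, -43))), Pow(Add(-14345, -9225), -1)), -1)), Mul(16035, Pow(Pow(-20, 4), -1))) = Add(Mul(-13331, Pow(Mul(Add(-1791, Mul(-28, -78)), Pow(-23570, -1)), -1)), Mul(16035, Pow(160000, -1))) = Add(Mul(-13331, Pow(Mul(Add(-1791, 2184), Rational(-1, 23570)), -1)), Mul(16035, Rational(1, 160000))) = Add(Mul(-13331, Pow(Mul(393, Rational(-1, 23570)), -1)), Rational(3207, 32000)) = Add(Mul(-13331, Pow(Rational(-393, 23570), -1)), Rational(3207, 32000)) = Add(Mul(-13331, Rational(-23570, 393)), Rational(3207, 32000)) = Add(Rational(314211670, 393), Rational(3207, 32000)) = Rational(10054774700351, 12576000)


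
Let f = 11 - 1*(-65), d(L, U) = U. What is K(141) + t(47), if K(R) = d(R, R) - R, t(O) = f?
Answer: 76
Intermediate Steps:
f = 76 (f = 11 + 65 = 76)
t(O) = 76
K(R) = 0 (K(R) = R - R = 0)
K(141) + t(47) = 0 + 76 = 76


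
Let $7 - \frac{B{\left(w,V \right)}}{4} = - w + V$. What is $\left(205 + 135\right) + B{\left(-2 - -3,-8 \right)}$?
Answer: $404$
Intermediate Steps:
$B{\left(w,V \right)} = 28 - 4 V + 4 w$ ($B{\left(w,V \right)} = 28 - 4 \left(- w + V\right) = 28 - 4 \left(V - w\right) = 28 - \left(- 4 w + 4 V\right) = 28 - 4 V + 4 w$)
$\left(205 + 135\right) + B{\left(-2 - -3,-8 \right)} = \left(205 + 135\right) + \left(28 - -32 + 4 \left(-2 - -3\right)\right) = 340 + \left(28 + 32 + 4 \left(-2 + 3\right)\right) = 340 + \left(28 + 32 + 4 \cdot 1\right) = 340 + \left(28 + 32 + 4\right) = 340 + 64 = 404$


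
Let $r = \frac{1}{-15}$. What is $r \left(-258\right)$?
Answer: $\frac{86}{5} \approx 17.2$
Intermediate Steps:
$r = - \frac{1}{15} \approx -0.066667$
$r \left(-258\right) = \left(- \frac{1}{15}\right) \left(-258\right) = \frac{86}{5}$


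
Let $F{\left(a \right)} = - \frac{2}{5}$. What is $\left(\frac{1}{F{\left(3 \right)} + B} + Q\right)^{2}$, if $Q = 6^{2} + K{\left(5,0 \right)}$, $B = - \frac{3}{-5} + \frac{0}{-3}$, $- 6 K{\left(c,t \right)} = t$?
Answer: $1681$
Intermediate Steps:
$F{\left(a \right)} = - \frac{2}{5}$ ($F{\left(a \right)} = \left(-2\right) \frac{1}{5} = - \frac{2}{5}$)
$K{\left(c,t \right)} = - \frac{t}{6}$
$B = \frac{3}{5}$ ($B = \left(-3\right) \left(- \frac{1}{5}\right) + 0 \left(- \frac{1}{3}\right) = \frac{3}{5} + 0 = \frac{3}{5} \approx 0.6$)
$Q = 36$ ($Q = 6^{2} - 0 = 36 + 0 = 36$)
$\left(\frac{1}{F{\left(3 \right)} + B} + Q\right)^{2} = \left(\frac{1}{- \frac{2}{5} + \frac{3}{5}} + 36\right)^{2} = \left(\frac{1}{\frac{1}{5}} + 36\right)^{2} = \left(5 + 36\right)^{2} = 41^{2} = 1681$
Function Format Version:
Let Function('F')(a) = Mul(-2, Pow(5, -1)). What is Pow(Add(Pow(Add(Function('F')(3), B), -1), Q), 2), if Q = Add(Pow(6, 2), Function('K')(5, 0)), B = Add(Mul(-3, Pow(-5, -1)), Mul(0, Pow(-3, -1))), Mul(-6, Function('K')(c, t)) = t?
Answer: 1681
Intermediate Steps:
Function('F')(a) = Rational(-2, 5) (Function('F')(a) = Mul(-2, Rational(1, 5)) = Rational(-2, 5))
Function('K')(c, t) = Mul(Rational(-1, 6), t)
B = Rational(3, 5) (B = Add(Mul(-3, Rational(-1, 5)), Mul(0, Rational(-1, 3))) = Add(Rational(3, 5), 0) = Rational(3, 5) ≈ 0.60000)
Q = 36 (Q = Add(Pow(6, 2), Mul(Rational(-1, 6), 0)) = Add(36, 0) = 36)
Pow(Add(Pow(Add(Function('F')(3), B), -1), Q), 2) = Pow(Add(Pow(Add(Rational(-2, 5), Rational(3, 5)), -1), 36), 2) = Pow(Add(Pow(Rational(1, 5), -1), 36), 2) = Pow(Add(5, 36), 2) = Pow(41, 2) = 1681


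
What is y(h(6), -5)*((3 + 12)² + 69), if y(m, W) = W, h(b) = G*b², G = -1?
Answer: -1470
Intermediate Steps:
h(b) = -b²
y(h(6), -5)*((3 + 12)² + 69) = -5*((3 + 12)² + 69) = -5*(15² + 69) = -5*(225 + 69) = -5*294 = -1470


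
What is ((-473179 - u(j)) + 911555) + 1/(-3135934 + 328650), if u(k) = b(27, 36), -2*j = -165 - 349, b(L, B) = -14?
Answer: 1230685232759/2807284 ≈ 4.3839e+5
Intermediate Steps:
j = 257 (j = -(-165 - 349)/2 = -½*(-514) = 257)
u(k) = -14
((-473179 - u(j)) + 911555) + 1/(-3135934 + 328650) = ((-473179 - 1*(-14)) + 911555) + 1/(-3135934 + 328650) = ((-473179 + 14) + 911555) + 1/(-2807284) = (-473165 + 911555) - 1/2807284 = 438390 - 1/2807284 = 1230685232759/2807284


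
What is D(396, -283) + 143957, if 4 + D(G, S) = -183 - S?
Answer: 144053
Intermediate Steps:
D(G, S) = -187 - S (D(G, S) = -4 + (-183 - S) = -187 - S)
D(396, -283) + 143957 = (-187 - 1*(-283)) + 143957 = (-187 + 283) + 143957 = 96 + 143957 = 144053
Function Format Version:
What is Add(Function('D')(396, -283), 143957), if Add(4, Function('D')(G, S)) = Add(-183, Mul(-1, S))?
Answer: 144053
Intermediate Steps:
Function('D')(G, S) = Add(-187, Mul(-1, S)) (Function('D')(G, S) = Add(-4, Add(-183, Mul(-1, S))) = Add(-187, Mul(-1, S)))
Add(Function('D')(396, -283), 143957) = Add(Add(-187, Mul(-1, -283)), 143957) = Add(Add(-187, 283), 143957) = Add(96, 143957) = 144053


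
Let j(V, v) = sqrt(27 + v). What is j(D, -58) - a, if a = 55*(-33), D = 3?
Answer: 1815 + I*sqrt(31) ≈ 1815.0 + 5.5678*I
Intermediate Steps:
a = -1815
j(D, -58) - a = sqrt(27 - 58) - 1*(-1815) = sqrt(-31) + 1815 = I*sqrt(31) + 1815 = 1815 + I*sqrt(31)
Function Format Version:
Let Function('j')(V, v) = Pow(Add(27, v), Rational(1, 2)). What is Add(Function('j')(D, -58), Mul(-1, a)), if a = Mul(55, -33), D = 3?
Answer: Add(1815, Mul(I, Pow(31, Rational(1, 2)))) ≈ Add(1815.0, Mul(5.5678, I))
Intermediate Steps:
a = -1815
Add(Function('j')(D, -58), Mul(-1, a)) = Add(Pow(Add(27, -58), Rational(1, 2)), Mul(-1, -1815)) = Add(Pow(-31, Rational(1, 2)), 1815) = Add(Mul(I, Pow(31, Rational(1, 2))), 1815) = Add(1815, Mul(I, Pow(31, Rational(1, 2))))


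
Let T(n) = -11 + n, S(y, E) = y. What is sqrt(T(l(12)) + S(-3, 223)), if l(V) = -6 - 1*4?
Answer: 2*I*sqrt(6) ≈ 4.899*I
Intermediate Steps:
l(V) = -10 (l(V) = -6 - 4 = -10)
sqrt(T(l(12)) + S(-3, 223)) = sqrt((-11 - 10) - 3) = sqrt(-21 - 3) = sqrt(-24) = 2*I*sqrt(6)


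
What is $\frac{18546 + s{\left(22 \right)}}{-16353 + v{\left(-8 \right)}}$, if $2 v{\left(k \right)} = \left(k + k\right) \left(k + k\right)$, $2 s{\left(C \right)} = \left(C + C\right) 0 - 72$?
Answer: $- \frac{3702}{3245} \approx -1.1408$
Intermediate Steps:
$s{\left(C \right)} = -36$ ($s{\left(C \right)} = \frac{\left(C + C\right) 0 - 72}{2} = \frac{2 C 0 - 72}{2} = \frac{0 - 72}{2} = \frac{1}{2} \left(-72\right) = -36$)
$v{\left(k \right)} = 2 k^{2}$ ($v{\left(k \right)} = \frac{\left(k + k\right) \left(k + k\right)}{2} = \frac{2 k 2 k}{2} = \frac{4 k^{2}}{2} = 2 k^{2}$)
$\frac{18546 + s{\left(22 \right)}}{-16353 + v{\left(-8 \right)}} = \frac{18546 - 36}{-16353 + 2 \left(-8\right)^{2}} = \frac{18510}{-16353 + 2 \cdot 64} = \frac{18510}{-16353 + 128} = \frac{18510}{-16225} = 18510 \left(- \frac{1}{16225}\right) = - \frac{3702}{3245}$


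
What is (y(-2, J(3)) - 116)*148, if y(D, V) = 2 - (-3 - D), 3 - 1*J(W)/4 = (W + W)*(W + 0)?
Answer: -16724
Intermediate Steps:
J(W) = 12 - 8*W² (J(W) = 12 - 4*(W + W)*(W + 0) = 12 - 4*2*W*W = 12 - 8*W²)
y(D, V) = 5 + D (y(D, V) = 2 + (3 + D) = 5 + D)
(y(-2, J(3)) - 116)*148 = ((5 - 2) - 116)*148 = (3 - 116)*148 = -113*148 = -16724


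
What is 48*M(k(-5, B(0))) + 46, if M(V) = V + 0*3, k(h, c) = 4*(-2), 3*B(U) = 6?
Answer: -338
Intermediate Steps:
B(U) = 2 (B(U) = (⅓)*6 = 2)
k(h, c) = -8
M(V) = V (M(V) = V + 0 = V)
48*M(k(-5, B(0))) + 46 = 48*(-8) + 46 = -384 + 46 = -338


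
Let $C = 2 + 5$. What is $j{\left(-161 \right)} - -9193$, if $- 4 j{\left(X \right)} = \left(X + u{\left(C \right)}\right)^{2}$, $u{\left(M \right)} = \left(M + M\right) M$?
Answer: $\frac{32803}{4} \approx 8200.8$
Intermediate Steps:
$C = 7$
$u{\left(M \right)} = 2 M^{2}$ ($u{\left(M \right)} = 2 M M = 2 M^{2}$)
$j{\left(X \right)} = - \frac{\left(98 + X\right)^{2}}{4}$ ($j{\left(X \right)} = - \frac{\left(X + 2 \cdot 7^{2}\right)^{2}}{4} = - \frac{\left(X + 2 \cdot 49\right)^{2}}{4} = - \frac{\left(X + 98\right)^{2}}{4} = - \frac{\left(98 + X\right)^{2}}{4}$)
$j{\left(-161 \right)} - -9193 = - \frac{\left(98 - 161\right)^{2}}{4} - -9193 = - \frac{\left(-63\right)^{2}}{4} + 9193 = \left(- \frac{1}{4}\right) 3969 + 9193 = - \frac{3969}{4} + 9193 = \frac{32803}{4}$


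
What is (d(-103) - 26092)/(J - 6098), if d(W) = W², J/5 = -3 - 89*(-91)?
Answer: -15483/34382 ≈ -0.45032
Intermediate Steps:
J = 40480 (J = 5*(-3 - 89*(-91)) = 5*(-3 + 8099) = 5*8096 = 40480)
(d(-103) - 26092)/(J - 6098) = ((-103)² - 26092)/(40480 - 6098) = (10609 - 26092)/34382 = -15483*1/34382 = -15483/34382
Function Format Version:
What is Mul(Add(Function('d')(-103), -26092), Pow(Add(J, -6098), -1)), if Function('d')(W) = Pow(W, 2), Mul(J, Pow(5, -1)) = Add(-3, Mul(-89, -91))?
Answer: Rational(-15483, 34382) ≈ -0.45032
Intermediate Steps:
J = 40480 (J = Mul(5, Add(-3, Mul(-89, -91))) = Mul(5, Add(-3, 8099)) = Mul(5, 8096) = 40480)
Mul(Add(Function('d')(-103), -26092), Pow(Add(J, -6098), -1)) = Mul(Add(Pow(-103, 2), -26092), Pow(Add(40480, -6098), -1)) = Mul(Add(10609, -26092), Pow(34382, -1)) = Mul(-15483, Rational(1, 34382)) = Rational(-15483, 34382)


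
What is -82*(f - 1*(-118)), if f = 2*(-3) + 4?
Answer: -9512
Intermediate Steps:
f = -2 (f = -6 + 4 = -2)
-82*(f - 1*(-118)) = -82*(-2 - 1*(-118)) = -82*(-2 + 118) = -82*116 = -9512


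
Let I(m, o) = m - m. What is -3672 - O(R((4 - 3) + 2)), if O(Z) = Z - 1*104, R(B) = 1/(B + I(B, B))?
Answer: -10705/3 ≈ -3568.3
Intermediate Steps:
I(m, o) = 0
R(B) = 1/B (R(B) = 1/(B + 0) = 1/B)
O(Z) = -104 + Z (O(Z) = Z - 104 = -104 + Z)
-3672 - O(R((4 - 3) + 2)) = -3672 - (-104 + 1/((4 - 3) + 2)) = -3672 - (-104 + 1/(1 + 2)) = -3672 - (-104 + 1/3) = -3672 - 1*(-311/3) = -3672 + 311/3 = -10705/3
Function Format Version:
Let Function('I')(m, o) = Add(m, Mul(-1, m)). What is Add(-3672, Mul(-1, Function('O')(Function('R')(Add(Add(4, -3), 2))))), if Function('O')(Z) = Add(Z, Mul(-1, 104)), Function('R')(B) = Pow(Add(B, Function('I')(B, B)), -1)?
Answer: Rational(-10705, 3) ≈ -3568.3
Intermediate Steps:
Function('I')(m, o) = 0
Function('R')(B) = Pow(B, -1) (Function('R')(B) = Pow(Add(B, 0), -1) = Pow(B, -1))
Function('O')(Z) = Add(-104, Z) (Function('O')(Z) = Add(Z, -104) = Add(-104, Z))
Add(-3672, Mul(-1, Function('O')(Function('R')(Add(Add(4, -3), 2))))) = Add(-3672, Mul(-1, Add(-104, Pow(Add(Add(4, -3), 2), -1)))) = Add(-3672, Mul(-1, Add(-104, Pow(Add(1, 2), -1)))) = Add(-3672, Mul(-1, Add(-104, Pow(3, -1)))) = Add(-3672, Mul(-1, Add(-104, Rational(1, 3)))) = Add(-3672, Mul(-1, Rational(-311, 3))) = Add(-3672, Rational(311, 3)) = Rational(-10705, 3)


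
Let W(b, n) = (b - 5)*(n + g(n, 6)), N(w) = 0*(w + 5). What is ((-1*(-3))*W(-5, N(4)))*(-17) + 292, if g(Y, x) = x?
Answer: 3352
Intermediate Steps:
N(w) = 0 (N(w) = 0*(5 + w) = 0)
W(b, n) = (-5 + b)*(6 + n) (W(b, n) = (b - 5)*(n + 6) = (-5 + b)*(6 + n))
((-1*(-3))*W(-5, N(4)))*(-17) + 292 = ((-1*(-3))*(-30 - 5*0 + 6*(-5) - 5*0))*(-17) + 292 = (3*(-30 + 0 - 30 + 0))*(-17) + 292 = (3*(-60))*(-17) + 292 = -180*(-17) + 292 = 3060 + 292 = 3352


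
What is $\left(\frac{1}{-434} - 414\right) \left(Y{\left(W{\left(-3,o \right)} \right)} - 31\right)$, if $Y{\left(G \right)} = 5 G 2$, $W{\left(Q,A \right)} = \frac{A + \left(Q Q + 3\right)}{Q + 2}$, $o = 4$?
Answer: $\frac{34318307}{434} \approx 79075.0$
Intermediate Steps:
$W{\left(Q,A \right)} = \frac{3 + A + Q^{2}}{2 + Q}$ ($W{\left(Q,A \right)} = \frac{A + \left(Q^{2} + 3\right)}{2 + Q} = \frac{A + \left(3 + Q^{2}\right)}{2 + Q} = \frac{3 + A + Q^{2}}{2 + Q}$)
$Y{\left(G \right)} = 10 G$
$\left(\frac{1}{-434} - 414\right) \left(Y{\left(W{\left(-3,o \right)} \right)} - 31\right) = \left(\frac{1}{-434} - 414\right) \left(10 \frac{3 + 4 + \left(-3\right)^{2}}{2 - 3} - 31\right) = \left(- \frac{1}{434} - 414\right) \left(10 \frac{3 + 4 + 9}{-1} - 31\right) = - \frac{179677 \left(10 \left(\left(-1\right) 16\right) - 31\right)}{434} = - \frac{179677 \left(10 \left(-16\right) - 31\right)}{434} = - \frac{179677 \left(-160 - 31\right)}{434} = \left(- \frac{179677}{434}\right) \left(-191\right) = \frac{34318307}{434}$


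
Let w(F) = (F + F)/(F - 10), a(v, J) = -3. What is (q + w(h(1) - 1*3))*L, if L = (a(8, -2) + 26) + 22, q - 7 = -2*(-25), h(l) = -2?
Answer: 2595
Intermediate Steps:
q = 57 (q = 7 - 2*(-25) = 7 + 50 = 57)
w(F) = 2*F/(-10 + F) (w(F) = (2*F)/(-10 + F) = 2*F/(-10 + F))
L = 45 (L = (-3 + 26) + 22 = 23 + 22 = 45)
(q + w(h(1) - 1*3))*L = (57 + 2*(-2 - 1*3)/(-10 + (-2 - 1*3)))*45 = (57 + 2*(-2 - 3)/(-10 + (-2 - 3)))*45 = (57 + 2*(-5)/(-10 - 5))*45 = (57 + 2*(-5)/(-15))*45 = (57 + 2*(-5)*(-1/15))*45 = (57 + ⅔)*45 = (173/3)*45 = 2595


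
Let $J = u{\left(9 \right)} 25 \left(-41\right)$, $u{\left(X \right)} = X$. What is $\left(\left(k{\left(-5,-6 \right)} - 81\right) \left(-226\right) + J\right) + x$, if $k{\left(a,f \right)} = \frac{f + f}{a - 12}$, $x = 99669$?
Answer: $\frac{1846038}{17} \approx 1.0859 \cdot 10^{5}$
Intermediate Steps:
$J = -9225$ ($J = 9 \cdot 25 \left(-41\right) = 225 \left(-41\right) = -9225$)
$k{\left(a,f \right)} = \frac{2 f}{-12 + a}$
$\left(\left(k{\left(-5,-6 \right)} - 81\right) \left(-226\right) + J\right) + x = \left(\left(2 \left(-6\right) \frac{1}{-12 - 5} - 81\right) \left(-226\right) - 9225\right) + 99669 = \left(\left(2 \left(-6\right) \frac{1}{-17} - 81\right) \left(-226\right) - 9225\right) + 99669 = \left(\left(2 \left(-6\right) \left(- \frac{1}{17}\right) - 81\right) \left(-226\right) - 9225\right) + 99669 = \left(\left(\frac{12}{17} - 81\right) \left(-226\right) - 9225\right) + 99669 = \left(\left(- \frac{1365}{17}\right) \left(-226\right) - 9225\right) + 99669 = \left(\frac{308490}{17} - 9225\right) + 99669 = \frac{151665}{17} + 99669 = \frac{1846038}{17}$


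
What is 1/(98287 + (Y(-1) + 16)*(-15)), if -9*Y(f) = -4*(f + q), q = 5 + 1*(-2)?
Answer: 3/294101 ≈ 1.0201e-5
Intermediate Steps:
q = 3 (q = 5 - 2 = 3)
Y(f) = 4/3 + 4*f/9 (Y(f) = -(-4)*(f + 3)/9 = -(-4)*(3 + f)/9 = -(-12 - 4*f)/9 = 4/3 + 4*f/9)
1/(98287 + (Y(-1) + 16)*(-15)) = 1/(98287 + ((4/3 + (4/9)*(-1)) + 16)*(-15)) = 1/(98287 + ((4/3 - 4/9) + 16)*(-15)) = 1/(98287 + (8/9 + 16)*(-15)) = 1/(98287 + (152/9)*(-15)) = 1/(98287 - 760/3) = 1/(294101/3) = 3/294101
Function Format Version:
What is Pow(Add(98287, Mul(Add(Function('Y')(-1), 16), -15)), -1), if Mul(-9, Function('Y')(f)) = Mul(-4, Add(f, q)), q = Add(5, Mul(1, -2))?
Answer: Rational(3, 294101) ≈ 1.0201e-5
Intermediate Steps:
q = 3 (q = Add(5, -2) = 3)
Function('Y')(f) = Add(Rational(4, 3), Mul(Rational(4, 9), f)) (Function('Y')(f) = Mul(Rational(-1, 9), Mul(-4, Add(f, 3))) = Mul(Rational(-1, 9), Mul(-4, Add(3, f))) = Mul(Rational(-1, 9), Add(-12, Mul(-4, f))) = Add(Rational(4, 3), Mul(Rational(4, 9), f)))
Pow(Add(98287, Mul(Add(Function('Y')(-1), 16), -15)), -1) = Pow(Add(98287, Mul(Add(Add(Rational(4, 3), Mul(Rational(4, 9), -1)), 16), -15)), -1) = Pow(Add(98287, Mul(Add(Add(Rational(4, 3), Rational(-4, 9)), 16), -15)), -1) = Pow(Add(98287, Mul(Add(Rational(8, 9), 16), -15)), -1) = Pow(Add(98287, Mul(Rational(152, 9), -15)), -1) = Pow(Add(98287, Rational(-760, 3)), -1) = Pow(Rational(294101, 3), -1) = Rational(3, 294101)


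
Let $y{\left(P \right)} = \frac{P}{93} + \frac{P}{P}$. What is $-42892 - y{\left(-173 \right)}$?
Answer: $- \frac{3988876}{93} \approx -42891.0$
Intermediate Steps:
$y{\left(P \right)} = 1 + \frac{P}{93}$ ($y{\left(P \right)} = P \frac{1}{93} + 1 = \frac{P}{93} + 1 = 1 + \frac{P}{93}$)
$-42892 - y{\left(-173 \right)} = -42892 - \left(1 + \frac{1}{93} \left(-173\right)\right) = -42892 - \left(1 - \frac{173}{93}\right) = -42892 - - \frac{80}{93} = -42892 + \frac{80}{93} = - \frac{3988876}{93}$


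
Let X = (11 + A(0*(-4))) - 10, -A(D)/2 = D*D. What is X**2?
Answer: 1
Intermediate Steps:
A(D) = -2*D**2 (A(D) = -2*D*D = -2*D**2)
X = 1 (X = (11 - 2*(0*(-4))**2) - 10 = (11 - 2*0**2) - 10 = (11 - 2*0) - 10 = (11 + 0) - 10 = 11 - 10 = 1)
X**2 = 1**2 = 1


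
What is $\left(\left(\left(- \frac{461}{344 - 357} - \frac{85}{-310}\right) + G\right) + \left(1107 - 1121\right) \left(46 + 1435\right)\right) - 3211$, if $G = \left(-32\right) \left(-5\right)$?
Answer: $- \frac{19141907}{806} \approx -23749.0$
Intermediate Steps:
$G = 160$
$\left(\left(\left(- \frac{461}{344 - 357} - \frac{85}{-310}\right) + G\right) + \left(1107 - 1121\right) \left(46 + 1435\right)\right) - 3211 = \left(\left(\left(- \frac{461}{344 - 357} - \frac{85}{-310}\right) + 160\right) + \left(1107 - 1121\right) \left(46 + 1435\right)\right) - 3211 = \left(\left(\left(- \frac{461}{344 - 357} - - \frac{17}{62}\right) + 160\right) - 20734\right) - 3211 = \left(\left(\left(- \frac{461}{-13} + \frac{17}{62}\right) + 160\right) - 20734\right) - 3211 = \left(\left(\left(\left(-461\right) \left(- \frac{1}{13}\right) + \frac{17}{62}\right) + 160\right) - 20734\right) - 3211 = \left(\left(\left(\frac{461}{13} + \frac{17}{62}\right) + 160\right) - 20734\right) - 3211 = \left(\left(\frac{28803}{806} + 160\right) - 20734\right) - 3211 = \left(\frac{157763}{806} - 20734\right) - 3211 = - \frac{16553841}{806} - 3211 = - \frac{19141907}{806}$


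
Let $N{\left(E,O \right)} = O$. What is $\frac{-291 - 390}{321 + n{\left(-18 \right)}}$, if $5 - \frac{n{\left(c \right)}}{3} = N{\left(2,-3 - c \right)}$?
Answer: $- \frac{227}{97} \approx -2.3402$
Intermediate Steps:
$n{\left(c \right)} = 24 + 3 c$ ($n{\left(c \right)} = 15 - 3 \left(-3 - c\right) = 15 + \left(9 + 3 c\right) = 24 + 3 c$)
$\frac{-291 - 390}{321 + n{\left(-18 \right)}} = \frac{-291 - 390}{321 + \left(24 + 3 \left(-18\right)\right)} = - \frac{681}{321 + \left(24 - 54\right)} = - \frac{681}{321 - 30} = - \frac{681}{291} = \left(-681\right) \frac{1}{291} = - \frac{227}{97}$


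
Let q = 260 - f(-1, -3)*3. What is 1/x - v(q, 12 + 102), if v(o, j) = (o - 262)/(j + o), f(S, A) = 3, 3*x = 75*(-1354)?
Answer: 74397/2471050 ≈ 0.030107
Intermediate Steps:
x = -33850 (x = (75*(-1354))/3 = (⅓)*(-101550) = -33850)
q = 251 (q = 260 - 3*3 = 260 - 1*9 = 260 - 9 = 251)
v(o, j) = (-262 + o)/(j + o)
1/x - v(q, 12 + 102) = 1/(-33850) - (-262 + 251)/((12 + 102) + 251) = -1/33850 - (-11)/(114 + 251) = -1/33850 - (-11)/365 = -1/33850 - 1*(-11/365) = -1/33850 + 11/365 = 74397/2471050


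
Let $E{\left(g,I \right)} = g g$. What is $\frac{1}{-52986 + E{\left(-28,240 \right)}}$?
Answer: $- \frac{1}{52202} \approx -1.9156 \cdot 10^{-5}$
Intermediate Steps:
$E{\left(g,I \right)} = g^{2}$
$\frac{1}{-52986 + E{\left(-28,240 \right)}} = \frac{1}{-52986 + \left(-28\right)^{2}} = \frac{1}{-52986 + 784} = \frac{1}{-52202} = - \frac{1}{52202}$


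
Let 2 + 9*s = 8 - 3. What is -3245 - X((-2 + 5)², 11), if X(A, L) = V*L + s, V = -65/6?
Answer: -18757/6 ≈ -3126.2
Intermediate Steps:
s = ⅓ (s = -2/9 + (8 - 3)/9 = -2/9 + (⅑)*5 = -2/9 + 5/9 = ⅓ ≈ 0.33333)
V = -65/6 (V = -65*⅙ = -65/6 ≈ -10.833)
X(A, L) = ⅓ - 65*L/6 (X(A, L) = -65*L/6 + ⅓ = ⅓ - 65*L/6)
-3245 - X((-2 + 5)², 11) = -3245 - (⅓ - 65/6*11) = -3245 - (⅓ - 715/6) = -3245 - 1*(-713/6) = -3245 + 713/6 = -18757/6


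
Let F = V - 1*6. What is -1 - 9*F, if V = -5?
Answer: 98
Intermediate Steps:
F = -11 (F = -5 - 1*6 = -5 - 6 = -11)
-1 - 9*F = -1 - 9*(-11) = -1 + 99 = 98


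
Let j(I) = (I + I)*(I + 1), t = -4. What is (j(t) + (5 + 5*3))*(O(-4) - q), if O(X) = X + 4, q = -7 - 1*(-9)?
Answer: -88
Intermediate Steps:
q = 2 (q = -7 + 9 = 2)
j(I) = 2*I*(1 + I) (j(I) = (2*I)*(1 + I) = 2*I*(1 + I))
O(X) = 4 + X
(j(t) + (5 + 5*3))*(O(-4) - q) = (2*(-4)*(1 - 4) + (5 + 5*3))*((4 - 4) - 1*2) = (2*(-4)*(-3) + (5 + 15))*(0 - 2) = (24 + 20)*(-2) = 44*(-2) = -88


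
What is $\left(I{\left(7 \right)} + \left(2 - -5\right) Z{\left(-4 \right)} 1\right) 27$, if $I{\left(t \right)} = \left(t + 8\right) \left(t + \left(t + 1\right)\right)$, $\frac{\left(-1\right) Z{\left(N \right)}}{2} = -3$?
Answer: $7209$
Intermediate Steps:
$Z{\left(N \right)} = 6$ ($Z{\left(N \right)} = \left(-2\right) \left(-3\right) = 6$)
$I{\left(t \right)} = \left(1 + 2 t\right) \left(8 + t\right)$ ($I{\left(t \right)} = \left(8 + t\right) \left(t + \left(1 + t\right)\right) = \left(8 + t\right) \left(1 + 2 t\right) = \left(1 + 2 t\right) \left(8 + t\right)$)
$\left(I{\left(7 \right)} + \left(2 - -5\right) Z{\left(-4 \right)} 1\right) 27 = \left(\left(8 + 2 \cdot 7^{2} + 17 \cdot 7\right) + \left(2 - -5\right) 6 \cdot 1\right) 27 = \left(\left(8 + 2 \cdot 49 + 119\right) + \left(2 + 5\right) 6 \cdot 1\right) 27 = \left(\left(8 + 98 + 119\right) + 7 \cdot 6 \cdot 1\right) 27 = \left(225 + 42 \cdot 1\right) 27 = \left(225 + 42\right) 27 = 267 \cdot 27 = 7209$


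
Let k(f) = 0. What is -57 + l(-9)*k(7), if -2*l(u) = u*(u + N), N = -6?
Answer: -57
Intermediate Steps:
l(u) = -u*(-6 + u)/2 (l(u) = -u*(u - 6)/2 = -u*(-6 + u)/2)
-57 + l(-9)*k(7) = -57 + ((½)*(-9)*(6 - 1*(-9)))*0 = -57 + ((½)*(-9)*(6 + 9))*0 = -57 + ((½)*(-9)*15)*0 = -57 - 135/2*0 = -57 + 0 = -57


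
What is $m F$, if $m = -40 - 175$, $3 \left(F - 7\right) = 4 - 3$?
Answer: $- \frac{4730}{3} \approx -1576.7$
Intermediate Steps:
$F = \frac{22}{3}$ ($F = 7 + \frac{4 - 3}{3} = 7 + \frac{1}{3} \cdot 1 = 7 + \frac{1}{3} = \frac{22}{3} \approx 7.3333$)
$m = -215$
$m F = \left(-215\right) \frac{22}{3} = - \frac{4730}{3}$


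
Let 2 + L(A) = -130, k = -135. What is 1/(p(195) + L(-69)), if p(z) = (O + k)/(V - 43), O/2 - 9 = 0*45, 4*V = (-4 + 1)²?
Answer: -163/21048 ≈ -0.0077442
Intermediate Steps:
V = 9/4 (V = (-4 + 1)²/4 = (¼)*(-3)² = (¼)*9 = 9/4 ≈ 2.2500)
O = 18 (O = 18 + 2*(0*45) = 18 + 2*0 = 18 + 0 = 18)
L(A) = -132 (L(A) = -2 - 130 = -132)
p(z) = 468/163 (p(z) = (18 - 135)/(9/4 - 43) = -117/(-163/4) = -117*(-4/163) = 468/163)
1/(p(195) + L(-69)) = 1/(468/163 - 132) = 1/(-21048/163) = -163/21048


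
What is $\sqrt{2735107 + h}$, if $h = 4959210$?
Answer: $\sqrt{7694317} \approx 2773.9$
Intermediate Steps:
$\sqrt{2735107 + h} = \sqrt{2735107 + 4959210} = \sqrt{7694317}$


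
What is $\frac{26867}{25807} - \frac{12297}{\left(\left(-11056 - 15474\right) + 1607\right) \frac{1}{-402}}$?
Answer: $- \frac{126904562717}{643187861} \approx -197.31$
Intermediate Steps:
$\frac{26867}{25807} - \frac{12297}{\left(\left(-11056 - 15474\right) + 1607\right) \frac{1}{-402}} = 26867 \cdot \frac{1}{25807} - \frac{12297}{\left(-26530 + 1607\right) \left(- \frac{1}{402}\right)} = \frac{26867}{25807} - \frac{12297}{\left(-24923\right) \left(- \frac{1}{402}\right)} = \frac{26867}{25807} - \frac{12297}{\frac{24923}{402}} = \frac{26867}{25807} - \frac{4943394}{24923} = - \frac{126904562717}{643187861}$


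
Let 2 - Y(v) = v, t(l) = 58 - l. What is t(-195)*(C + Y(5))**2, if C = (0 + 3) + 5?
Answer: 6325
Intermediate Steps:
Y(v) = 2 - v
C = 8 (C = 3 + 5 = 8)
t(-195)*(C + Y(5))**2 = (58 - 1*(-195))*(8 + (2 - 1*5))**2 = (58 + 195)*(8 + (2 - 5))**2 = 253*(8 - 3)**2 = 253*5**2 = 253*25 = 6325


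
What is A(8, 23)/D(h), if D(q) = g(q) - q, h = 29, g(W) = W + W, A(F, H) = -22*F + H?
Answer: -153/29 ≈ -5.2759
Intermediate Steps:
A(F, H) = H - 22*F
g(W) = 2*W
D(q) = q (D(q) = 2*q - q = q)
A(8, 23)/D(h) = (23 - 22*8)/29 = (23 - 176)*(1/29) = -153*1/29 = -153/29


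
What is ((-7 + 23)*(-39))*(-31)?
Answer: 19344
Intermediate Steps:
((-7 + 23)*(-39))*(-31) = (16*(-39))*(-31) = -624*(-31) = 19344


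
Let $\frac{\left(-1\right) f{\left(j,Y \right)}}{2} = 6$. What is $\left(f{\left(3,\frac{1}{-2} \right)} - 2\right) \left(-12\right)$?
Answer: $168$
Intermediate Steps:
$f{\left(j,Y \right)} = -12$ ($f{\left(j,Y \right)} = \left(-2\right) 6 = -12$)
$\left(f{\left(3,\frac{1}{-2} \right)} - 2\right) \left(-12\right) = \left(-12 - 2\right) \left(-12\right) = \left(-14\right) \left(-12\right) = 168$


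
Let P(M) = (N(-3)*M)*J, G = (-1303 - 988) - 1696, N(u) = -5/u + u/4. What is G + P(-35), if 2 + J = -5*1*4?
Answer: -19687/6 ≈ -3281.2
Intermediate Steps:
N(u) = -5/u + u/4 (N(u) = -5/u + u*(¼) = -5/u + u/4)
J = -22 (J = -2 - 5*1*4 = -2 - 5*4 = -2 - 20 = -22)
G = -3987 (G = -2291 - 1696 = -3987)
P(M) = -121*M/6 (P(M) = ((-5/(-3) + (¼)*(-3))*M)*(-22) = ((-5*(-⅓) - ¾)*M)*(-22) = ((5/3 - ¾)*M)*(-22) = (11*M/12)*(-22) = -121*M/6)
G + P(-35) = -3987 - 121/6*(-35) = -3987 + 4235/6 = -19687/6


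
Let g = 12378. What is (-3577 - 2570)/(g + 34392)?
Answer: -2049/15590 ≈ -0.13143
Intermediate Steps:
(-3577 - 2570)/(g + 34392) = (-3577 - 2570)/(12378 + 34392) = -6147/46770 = -6147*1/46770 = -2049/15590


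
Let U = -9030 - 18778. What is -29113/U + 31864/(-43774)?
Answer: 194159175/608633696 ≈ 0.31901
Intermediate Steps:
U = -27808
-29113/U + 31864/(-43774) = -29113/(-27808) + 31864/(-43774) = -29113*(-1/27808) + 31864*(-1/43774) = 29113/27808 - 15932/21887 = 194159175/608633696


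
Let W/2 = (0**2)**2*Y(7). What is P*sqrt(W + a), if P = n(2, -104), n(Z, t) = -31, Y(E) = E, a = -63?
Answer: -93*I*sqrt(7) ≈ -246.05*I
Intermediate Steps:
P = -31
W = 0 (W = 2*((0**2)**2*7) = 2*(0**2*7) = 2*(0*7) = 2*0 = 0)
P*sqrt(W + a) = -31*sqrt(0 - 63) = -93*I*sqrt(7)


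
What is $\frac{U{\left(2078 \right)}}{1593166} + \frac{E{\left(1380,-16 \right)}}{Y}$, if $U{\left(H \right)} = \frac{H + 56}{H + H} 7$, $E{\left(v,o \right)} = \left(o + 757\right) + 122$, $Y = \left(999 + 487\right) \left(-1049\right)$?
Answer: $- \frac{1422702055179}{2580303994263836} \approx -0.00055137$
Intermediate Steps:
$Y = -1558814$ ($Y = 1486 \left(-1049\right) = -1558814$)
$E{\left(v,o \right)} = 879 + o$ ($E{\left(v,o \right)} = \left(757 + o\right) + 122 = 879 + o$)
$U{\left(H \right)} = \frac{7 \left(56 + H\right)}{2 H}$ ($U{\left(H \right)} = \frac{56 + H}{2 H} 7 = \frac{7 \left(56 + H\right)}{2 H}$)
$\frac{U{\left(2078 \right)}}{1593166} + \frac{E{\left(1380,-16 \right)}}{Y} = \frac{\frac{7}{2} + \frac{196}{2078}}{1593166} + \frac{879 - 16}{-1558814} = \left(\frac{7}{2} + 196 \cdot \frac{1}{2078}\right) \frac{1}{1593166} + 863 \left(- \frac{1}{1558814}\right) = \left(\frac{7}{2} + \frac{98}{1039}\right) \frac{1}{1593166} - \frac{863}{1558814} = \frac{7469}{2078} \cdot \frac{1}{1593166} - \frac{863}{1558814} = \frac{7469}{3310598948} - \frac{863}{1558814} = - \frac{1422702055179}{2580303994263836}$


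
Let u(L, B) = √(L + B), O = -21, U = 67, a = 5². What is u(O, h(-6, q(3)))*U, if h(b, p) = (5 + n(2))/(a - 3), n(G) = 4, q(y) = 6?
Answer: 67*I*√9966/22 ≈ 304.03*I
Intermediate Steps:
a = 25
h(b, p) = 9/22 (h(b, p) = (5 + 4)/(25 - 3) = 9/22)
u(L, B) = √(B + L)
u(O, h(-6, q(3)))*U = √(9/22 - 21)*67 = √(-453/22)*67 = (I*√9966/22)*67 = 67*I*√9966/22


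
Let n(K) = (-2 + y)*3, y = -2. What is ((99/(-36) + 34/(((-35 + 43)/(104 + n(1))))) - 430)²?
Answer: 27889/16 ≈ 1743.1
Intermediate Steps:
n(K) = -12 (n(K) = (-2 - 2)*3 = -4*3 = -12)
((99/(-36) + 34/(((-35 + 43)/(104 + n(1))))) - 430)² = ((99/(-36) + 34/(((-35 + 43)/(104 - 12)))) - 430)² = ((99*(-1/36) + 34/((8/92))) - 430)² = ((-11/4 + 34/((8*(1/92)))) - 430)² = ((-11/4 + 34/(2/23)) - 430)² = ((-11/4 + 34*(23/2)) - 430)² = ((-11/4 + 391) - 430)² = (1553/4 - 430)² = (-167/4)² = 27889/16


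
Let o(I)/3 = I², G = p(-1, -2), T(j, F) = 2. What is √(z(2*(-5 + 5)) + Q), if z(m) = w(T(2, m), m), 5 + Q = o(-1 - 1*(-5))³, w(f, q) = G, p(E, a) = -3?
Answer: 2*√27646 ≈ 332.54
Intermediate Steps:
G = -3
o(I) = 3*I²
w(f, q) = -3
Q = 110587 (Q = -5 + (3*(-1 - 1*(-5))²)³ = -5 + (3*(-1 + 5)²)³ = -5 + (3*4²)³ = -5 + (3*16)³ = -5 + 48³ = -5 + 110592 = 110587)
z(m) = -3
√(z(2*(-5 + 5)) + Q) = √(-3 + 110587) = √110584 = 2*√27646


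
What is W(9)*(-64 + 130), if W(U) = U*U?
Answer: 5346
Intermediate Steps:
W(U) = U**2
W(9)*(-64 + 130) = 9**2*(-64 + 130) = 81*66 = 5346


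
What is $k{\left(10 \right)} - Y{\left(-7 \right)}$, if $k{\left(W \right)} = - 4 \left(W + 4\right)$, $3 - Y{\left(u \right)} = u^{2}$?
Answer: $-10$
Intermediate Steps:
$Y{\left(u \right)} = 3 - u^{2}$
$k{\left(W \right)} = -16 - 4 W$ ($k{\left(W \right)} = - 4 \left(4 + W\right) = -16 - 4 W$)
$k{\left(10 \right)} - Y{\left(-7 \right)} = \left(-16 - 40\right) - \left(3 - \left(-7\right)^{2}\right) = \left(-16 - 40\right) - \left(3 - 49\right) = -56 - \left(3 - 49\right) = -56 - -46 = -56 + 46 = -10$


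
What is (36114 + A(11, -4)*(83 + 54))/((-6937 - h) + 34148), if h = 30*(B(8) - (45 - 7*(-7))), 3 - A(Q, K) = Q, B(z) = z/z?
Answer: 35018/30001 ≈ 1.1672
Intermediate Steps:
B(z) = 1
A(Q, K) = 3 - Q
h = -2790 (h = 30*(1 - (45 - 7*(-7))) = 30*(1 - (45 - 1*(-49))) = 30*(1 - (45 + 49)) = 30*(1 - 1*94) = 30*(1 - 94) = 30*(-93) = -2790)
(36114 + A(11, -4)*(83 + 54))/((-6937 - h) + 34148) = (36114 + (3 - 1*11)*(83 + 54))/((-6937 - 1*(-2790)) + 34148) = (36114 + (3 - 11)*137)/((-6937 + 2790) + 34148) = (36114 - 8*137)/(-4147 + 34148) = (36114 - 1096)/30001 = 35018*(1/30001) = 35018/30001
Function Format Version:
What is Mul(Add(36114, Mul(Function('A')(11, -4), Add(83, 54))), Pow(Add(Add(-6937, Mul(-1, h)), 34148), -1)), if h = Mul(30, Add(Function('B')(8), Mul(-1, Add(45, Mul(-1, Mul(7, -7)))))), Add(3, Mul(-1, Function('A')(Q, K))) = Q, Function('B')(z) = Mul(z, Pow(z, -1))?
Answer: Rational(35018, 30001) ≈ 1.1672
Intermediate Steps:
Function('B')(z) = 1
Function('A')(Q, K) = Add(3, Mul(-1, Q))
h = -2790 (h = Mul(30, Add(1, Mul(-1, Add(45, Mul(-1, Mul(7, -7)))))) = Mul(30, Add(1, Mul(-1, Add(45, Mul(-1, -49))))) = Mul(30, Add(1, Mul(-1, Add(45, 49)))) = Mul(30, Add(1, Mul(-1, 94))) = Mul(30, Add(1, -94)) = Mul(30, -93) = -2790)
Mul(Add(36114, Mul(Function('A')(11, -4), Add(83, 54))), Pow(Add(Add(-6937, Mul(-1, h)), 34148), -1)) = Mul(Add(36114, Mul(Add(3, Mul(-1, 11)), Add(83, 54))), Pow(Add(Add(-6937, Mul(-1, -2790)), 34148), -1)) = Mul(Add(36114, Mul(Add(3, -11), 137)), Pow(Add(Add(-6937, 2790), 34148), -1)) = Mul(Add(36114, Mul(-8, 137)), Pow(Add(-4147, 34148), -1)) = Mul(Add(36114, -1096), Pow(30001, -1)) = Mul(35018, Rational(1, 30001)) = Rational(35018, 30001)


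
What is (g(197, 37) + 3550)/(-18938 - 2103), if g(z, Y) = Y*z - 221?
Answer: -10618/21041 ≈ -0.50463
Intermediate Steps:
g(z, Y) = -221 + Y*z
(g(197, 37) + 3550)/(-18938 - 2103) = ((-221 + 37*197) + 3550)/(-18938 - 2103) = ((-221 + 7289) + 3550)/(-21041) = (7068 + 3550)*(-1/21041) = 10618*(-1/21041) = -10618/21041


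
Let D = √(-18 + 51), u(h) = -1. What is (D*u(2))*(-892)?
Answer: 892*√33 ≈ 5124.1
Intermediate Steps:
D = √33 ≈ 5.7446
(D*u(2))*(-892) = (√33*(-1))*(-892) = -√33*(-892) = 892*√33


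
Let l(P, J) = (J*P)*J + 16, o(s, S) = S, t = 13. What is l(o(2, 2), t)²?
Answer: 125316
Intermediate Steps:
l(P, J) = 16 + P*J² (l(P, J) = P*J² + 16 = 16 + P*J²)
l(o(2, 2), t)² = (16 + 2*13²)² = (16 + 2*169)² = (16 + 338)² = 354² = 125316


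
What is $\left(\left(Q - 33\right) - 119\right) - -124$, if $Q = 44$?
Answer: $16$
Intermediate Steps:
$\left(\left(Q - 33\right) - 119\right) - -124 = \left(\left(44 - 33\right) - 119\right) - -124 = \left(11 - 119\right) + 124 = -108 + 124 = 16$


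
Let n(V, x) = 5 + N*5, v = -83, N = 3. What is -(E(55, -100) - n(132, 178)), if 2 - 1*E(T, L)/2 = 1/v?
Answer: 1326/83 ≈ 15.976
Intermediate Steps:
n(V, x) = 20 (n(V, x) = 5 + 3*5 = 5 + 15 = 20)
E(T, L) = 334/83 (E(T, L) = 4 - 2/(-83) = 4 - 2*(-1/83) = 4 + 2/83 = 334/83)
-(E(55, -100) - n(132, 178)) = -(334/83 - 1*20) = -(334/83 - 20) = -1*(-1326/83) = 1326/83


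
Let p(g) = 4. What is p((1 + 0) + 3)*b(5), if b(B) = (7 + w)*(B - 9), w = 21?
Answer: -448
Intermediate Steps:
b(B) = -252 + 28*B (b(B) = (7 + 21)*(B - 9) = 28*(-9 + B) = -252 + 28*B)
p((1 + 0) + 3)*b(5) = 4*(-252 + 28*5) = 4*(-252 + 140) = 4*(-112) = -448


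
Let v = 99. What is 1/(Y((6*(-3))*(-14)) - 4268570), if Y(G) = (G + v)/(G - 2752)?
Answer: -2500/10671425351 ≈ -2.3427e-7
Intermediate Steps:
Y(G) = (99 + G)/(-2752 + G) (Y(G) = (G + 99)/(G - 2752) = (99 + G)/(-2752 + G))
1/(Y((6*(-3))*(-14)) - 4268570) = 1/((99 + (6*(-3))*(-14))/(-2752 + (6*(-3))*(-14)) - 4268570) = 1/((99 - 18*(-14))/(-2752 - 18*(-14)) - 4268570) = 1/((99 + 252)/(-2752 + 252) - 4268570) = 1/(351/(-2500) - 4268570) = 1/(-1/2500*351 - 4268570) = 1/(-351/2500 - 4268570) = 1/(-10671425351/2500) = -2500/10671425351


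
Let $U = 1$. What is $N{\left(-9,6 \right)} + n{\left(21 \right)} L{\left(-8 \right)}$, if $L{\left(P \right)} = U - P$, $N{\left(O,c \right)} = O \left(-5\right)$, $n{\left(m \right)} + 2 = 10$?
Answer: $117$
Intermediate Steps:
$n{\left(m \right)} = 8$ ($n{\left(m \right)} = -2 + 10 = 8$)
$N{\left(O,c \right)} = - 5 O$
$L{\left(P \right)} = 1 - P$
$N{\left(-9,6 \right)} + n{\left(21 \right)} L{\left(-8 \right)} = \left(-5\right) \left(-9\right) + 8 \left(1 - -8\right) = 45 + 8 \left(1 + 8\right) = 45 + 8 \cdot 9 = 45 + 72 = 117$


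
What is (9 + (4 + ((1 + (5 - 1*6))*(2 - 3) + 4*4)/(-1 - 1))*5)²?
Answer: 121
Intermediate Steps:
(9 + (4 + ((1 + (5 - 1*6))*(2 - 3) + 4*4)/(-1 - 1))*5)² = (9 + (4 + ((1 + (5 - 6))*(-1) + 16)/(-2))*5)² = (9 + (4 + ((1 - 1)*(-1) + 16)*(-½))*5)² = (9 + (4 + (0*(-1) + 16)*(-½))*5)² = (9 + (4 + (0 + 16)*(-½))*5)² = (9 + (4 + 16*(-½))*5)² = (9 + (4 - 8)*5)² = (9 - 4*5)² = (9 - 20)² = (-11)² = 121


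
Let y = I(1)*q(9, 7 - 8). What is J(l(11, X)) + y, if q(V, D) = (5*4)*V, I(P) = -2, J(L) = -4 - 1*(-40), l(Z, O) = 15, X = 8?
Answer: -324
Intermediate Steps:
J(L) = 36 (J(L) = -4 + 40 = 36)
q(V, D) = 20*V
y = -360 (y = -40*9 = -2*180 = -360)
J(l(11, X)) + y = 36 - 360 = -324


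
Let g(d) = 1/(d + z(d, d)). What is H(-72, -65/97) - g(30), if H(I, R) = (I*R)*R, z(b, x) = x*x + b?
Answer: -292041409/9032640 ≈ -32.332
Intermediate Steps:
z(b, x) = b + x**2 (z(b, x) = x**2 + b = b + x**2)
H(I, R) = I*R**2
g(d) = 1/(d**2 + 2*d) (g(d) = 1/(d + (d + d**2)) = 1/(d**2 + 2*d))
H(-72, -65/97) - g(30) = -72*(-65/97)**2 - 1/(30*(2 + 30)) = -72*(-65*1/97)**2 - 1/(30*32) = -72*(-65/97)**2 - 1/(30*32) = -72*4225/9409 - 1*1/960 = -304200/9409 - 1/960 = -292041409/9032640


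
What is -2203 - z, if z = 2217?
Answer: -4420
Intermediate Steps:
-2203 - z = -2203 - 1*2217 = -2203 - 2217 = -4420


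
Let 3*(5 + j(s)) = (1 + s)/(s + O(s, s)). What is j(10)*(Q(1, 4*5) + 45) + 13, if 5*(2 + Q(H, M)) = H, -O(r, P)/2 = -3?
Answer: -1931/10 ≈ -193.10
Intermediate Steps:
O(r, P) = 6 (O(r, P) = -2*(-3) = 6)
j(s) = -5 + (1 + s)/(3*(6 + s)) (j(s) = -5 + ((1 + s)/(s + 6))/3 = -5 + ((1 + s)/(6 + s))/3 = -5 + (1 + s)/(3*(6 + s)))
Q(H, M) = -2 + H/5
j(10)*(Q(1, 4*5) + 45) + 13 = ((-89 - 14*10)/(3*(6 + 10)))*((-2 + (1/5)*1) + 45) + 13 = ((1/3)*(-89 - 140)/16)*((-2 + 1/5) + 45) + 13 = ((1/3)*(1/16)*(-229))*(-9/5 + 45) + 13 = -229/48*216/5 + 13 = -2061/10 + 13 = -1931/10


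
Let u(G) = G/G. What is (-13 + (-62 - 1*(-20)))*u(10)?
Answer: -55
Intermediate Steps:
u(G) = 1
(-13 + (-62 - 1*(-20)))*u(10) = (-13 + (-62 - 1*(-20)))*1 = (-13 + (-62 + 20))*1 = (-13 - 42)*1 = -55*1 = -55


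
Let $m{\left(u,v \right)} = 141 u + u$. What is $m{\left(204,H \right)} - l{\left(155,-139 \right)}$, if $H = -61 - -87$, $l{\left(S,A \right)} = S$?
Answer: $28813$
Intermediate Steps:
$H = 26$ ($H = -61 + 87 = 26$)
$m{\left(u,v \right)} = 142 u$
$m{\left(204,H \right)} - l{\left(155,-139 \right)} = 142 \cdot 204 - 155 = 28968 - 155 = 28813$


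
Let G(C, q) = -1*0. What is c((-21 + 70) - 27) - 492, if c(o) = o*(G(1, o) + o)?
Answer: -8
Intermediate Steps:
G(C, q) = 0
c(o) = o² (c(o) = o*(0 + o) = o*o = o²)
c((-21 + 70) - 27) - 492 = ((-21 + 70) - 27)² - 492 = (49 - 27)² - 492 = 22² - 492 = 484 - 492 = -8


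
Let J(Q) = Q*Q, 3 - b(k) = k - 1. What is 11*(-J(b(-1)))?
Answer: -275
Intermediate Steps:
b(k) = 4 - k (b(k) = 3 - (k - 1) = 3 - (-1 + k) = 3 + (1 - k) = 4 - k)
J(Q) = Q**2
11*(-J(b(-1))) = 11*(-(4 - 1*(-1))**2) = 11*(-(4 + 1)**2) = 11*(-1*5**2) = 11*(-1*25) = 11*(-25) = -275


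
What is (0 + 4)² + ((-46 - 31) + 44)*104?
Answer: -3416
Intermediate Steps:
(0 + 4)² + ((-46 - 31) + 44)*104 = 4² + (-77 + 44)*104 = 16 - 33*104 = 16 - 3432 = -3416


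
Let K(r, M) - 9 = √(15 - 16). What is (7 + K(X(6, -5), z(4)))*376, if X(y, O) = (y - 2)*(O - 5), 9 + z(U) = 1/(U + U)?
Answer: 6016 + 376*I ≈ 6016.0 + 376.0*I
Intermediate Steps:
z(U) = -9 + 1/(2*U) (z(U) = -9 + 1/(U + U) = -9 + 1/(2*U))
X(y, O) = (-5 + O)*(-2 + y) (X(y, O) = (-2 + y)*(-5 + O) = (-5 + O)*(-2 + y))
K(r, M) = 9 + I (K(r, M) = 9 + √(15 - 16) = 9 + √(-1) = 9 + I)
(7 + K(X(6, -5), z(4)))*376 = (7 + (9 + I))*376 = (16 + I)*376 = 6016 + 376*I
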